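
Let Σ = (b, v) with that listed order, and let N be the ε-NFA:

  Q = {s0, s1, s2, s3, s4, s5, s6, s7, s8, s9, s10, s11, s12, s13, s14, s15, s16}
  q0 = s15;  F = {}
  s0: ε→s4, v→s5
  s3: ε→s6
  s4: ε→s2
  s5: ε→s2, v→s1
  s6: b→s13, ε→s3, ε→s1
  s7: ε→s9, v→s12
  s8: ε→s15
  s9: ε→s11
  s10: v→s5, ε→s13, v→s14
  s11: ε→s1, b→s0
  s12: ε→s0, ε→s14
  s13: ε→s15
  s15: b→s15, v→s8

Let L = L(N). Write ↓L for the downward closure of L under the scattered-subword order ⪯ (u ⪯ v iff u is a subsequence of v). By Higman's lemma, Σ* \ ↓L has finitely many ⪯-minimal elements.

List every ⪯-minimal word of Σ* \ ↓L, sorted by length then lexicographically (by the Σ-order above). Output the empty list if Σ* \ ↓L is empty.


|Q|=17, |F|=0, |δ|=23 (14 ε).
min D↑ (1 st, q0=0, F={0}): 0:b→0,v→0 (ε-aug+det+¬).
ε ∈ L(D↑) — L = ∅.

min(Σ*\↓L) = [ε].


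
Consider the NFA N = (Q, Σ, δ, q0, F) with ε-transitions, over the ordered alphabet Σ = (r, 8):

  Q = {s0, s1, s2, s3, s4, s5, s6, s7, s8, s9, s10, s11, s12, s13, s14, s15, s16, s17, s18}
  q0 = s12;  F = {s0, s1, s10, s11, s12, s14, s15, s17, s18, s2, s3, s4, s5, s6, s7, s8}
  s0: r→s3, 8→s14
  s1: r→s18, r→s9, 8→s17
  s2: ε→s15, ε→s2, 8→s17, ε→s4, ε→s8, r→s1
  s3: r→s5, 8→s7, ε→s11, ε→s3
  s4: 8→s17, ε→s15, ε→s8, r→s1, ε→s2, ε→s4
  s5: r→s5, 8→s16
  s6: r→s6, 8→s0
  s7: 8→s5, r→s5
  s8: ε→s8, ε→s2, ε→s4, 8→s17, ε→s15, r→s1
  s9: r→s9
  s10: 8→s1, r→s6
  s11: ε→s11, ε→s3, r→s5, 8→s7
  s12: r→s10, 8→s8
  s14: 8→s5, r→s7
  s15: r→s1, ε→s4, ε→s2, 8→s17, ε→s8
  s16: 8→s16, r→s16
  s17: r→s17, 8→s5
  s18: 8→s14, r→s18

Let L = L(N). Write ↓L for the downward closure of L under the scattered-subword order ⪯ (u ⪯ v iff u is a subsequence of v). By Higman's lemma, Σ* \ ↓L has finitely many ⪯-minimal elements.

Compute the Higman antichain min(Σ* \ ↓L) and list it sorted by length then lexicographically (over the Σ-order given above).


min(Σ*\↓L) = [8888, rr8rr8].

|Q|=19, |F|=16, |δ|=55 (19 ε).
min D↑ (13 st, q0=0, F={11}): 0:r→1,8→2 1:r→3,8→4 2:r→4,8→5 3:r→3,8→6 4:r→7,8→5 5:r→5,8→8 6:r→9,8→10 7:r→7,8→10 8:r→8,8→11 9:r→8,8→12 10:r→12,8→8 11:r→11,8→11 12:r→8,8→8.
'8888': run [18, 15, 5, 2, 1] end={s16} ∉↓L; 4/4 single-dels accept.
'rr8rr8': run [18, 13, 11, 7, 5, 2, 1] end={s16} rej; 6/6 del acc.
2 words, ⪯-incomp.


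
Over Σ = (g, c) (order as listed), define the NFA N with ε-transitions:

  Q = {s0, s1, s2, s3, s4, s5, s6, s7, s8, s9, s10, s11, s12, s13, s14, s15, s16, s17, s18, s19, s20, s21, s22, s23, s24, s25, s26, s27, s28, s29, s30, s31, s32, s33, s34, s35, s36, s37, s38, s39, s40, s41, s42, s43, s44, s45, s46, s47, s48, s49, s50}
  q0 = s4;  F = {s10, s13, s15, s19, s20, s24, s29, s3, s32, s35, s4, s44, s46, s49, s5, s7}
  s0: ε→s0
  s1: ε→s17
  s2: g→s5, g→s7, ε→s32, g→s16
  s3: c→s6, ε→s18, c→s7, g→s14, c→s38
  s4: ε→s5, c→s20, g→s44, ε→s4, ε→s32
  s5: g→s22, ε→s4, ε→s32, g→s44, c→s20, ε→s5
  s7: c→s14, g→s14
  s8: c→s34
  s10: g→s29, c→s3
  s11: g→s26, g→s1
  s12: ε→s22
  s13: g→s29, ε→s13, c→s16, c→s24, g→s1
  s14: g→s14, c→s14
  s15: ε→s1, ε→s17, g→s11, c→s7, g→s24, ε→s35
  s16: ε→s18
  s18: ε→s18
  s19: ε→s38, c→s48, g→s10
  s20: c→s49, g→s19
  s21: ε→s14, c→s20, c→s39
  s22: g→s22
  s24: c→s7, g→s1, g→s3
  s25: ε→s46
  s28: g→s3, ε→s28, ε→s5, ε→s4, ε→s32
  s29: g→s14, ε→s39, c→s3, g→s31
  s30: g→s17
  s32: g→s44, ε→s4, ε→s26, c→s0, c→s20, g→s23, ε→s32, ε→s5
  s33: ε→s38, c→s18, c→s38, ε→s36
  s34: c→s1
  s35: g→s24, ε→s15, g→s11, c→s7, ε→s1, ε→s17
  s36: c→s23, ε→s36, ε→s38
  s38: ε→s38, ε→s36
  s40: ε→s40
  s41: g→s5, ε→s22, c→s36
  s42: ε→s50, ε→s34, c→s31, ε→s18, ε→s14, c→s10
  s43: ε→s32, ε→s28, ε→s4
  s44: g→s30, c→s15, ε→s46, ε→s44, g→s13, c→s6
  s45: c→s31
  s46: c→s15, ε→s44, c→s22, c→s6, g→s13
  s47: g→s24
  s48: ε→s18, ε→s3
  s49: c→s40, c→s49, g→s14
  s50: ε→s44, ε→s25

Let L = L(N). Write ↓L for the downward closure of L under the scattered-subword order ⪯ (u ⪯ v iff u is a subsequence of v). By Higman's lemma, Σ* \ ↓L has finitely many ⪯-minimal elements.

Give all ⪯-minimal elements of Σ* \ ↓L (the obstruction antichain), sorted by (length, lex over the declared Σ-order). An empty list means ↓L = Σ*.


min(Σ*\↓L) = [ccg, gggg, gccc].

|Q|=51, |F|=16, |δ|=125 (54 ε).
min D↑ (13 st, q0=0, F={12}): 0:g→1,c→2 1:g→3,c→4 2:g→5,c→6 3:g→7,c→8 4:g→8,c→9 5:g→10,c→11 6:g→12,c→6 7:g→12,c→11 8:g→11,c→9 9:g→12,c→12 10:g→7,c→11 11:g→12,c→9 12:g→12,c→12.
'ccg': |S_i|=[34, 27, 11, 1] end={s14} rej; 3/3 single-dels accept.
'gggg': |S_i|=[34, 27, 21, 15, 3] end={s14,s22,s31} rej; 4/4 del acc.
'gccc': run [34, 27, 18, 6, 2] end={s14,s23} rej; 4/4 single-dels accept.
3 minimals (antichain).


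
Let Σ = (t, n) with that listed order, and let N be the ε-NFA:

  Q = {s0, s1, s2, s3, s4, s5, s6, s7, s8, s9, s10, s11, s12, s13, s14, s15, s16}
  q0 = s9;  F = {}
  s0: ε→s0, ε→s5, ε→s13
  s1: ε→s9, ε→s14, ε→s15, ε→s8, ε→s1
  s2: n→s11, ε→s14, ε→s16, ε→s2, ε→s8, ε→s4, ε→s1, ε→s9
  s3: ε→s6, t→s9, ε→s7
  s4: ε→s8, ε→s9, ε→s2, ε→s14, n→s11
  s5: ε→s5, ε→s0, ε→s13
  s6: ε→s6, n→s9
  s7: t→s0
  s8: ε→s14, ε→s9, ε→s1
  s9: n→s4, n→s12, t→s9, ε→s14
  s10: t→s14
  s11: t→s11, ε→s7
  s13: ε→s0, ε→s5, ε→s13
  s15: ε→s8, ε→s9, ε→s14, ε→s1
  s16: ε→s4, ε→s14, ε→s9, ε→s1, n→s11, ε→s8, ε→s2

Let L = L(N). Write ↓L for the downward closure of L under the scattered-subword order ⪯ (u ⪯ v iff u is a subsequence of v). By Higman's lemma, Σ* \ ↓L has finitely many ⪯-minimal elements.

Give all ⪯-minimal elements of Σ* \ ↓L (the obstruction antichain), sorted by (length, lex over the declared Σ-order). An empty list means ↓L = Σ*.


Antichain: [ε].

|Q|=17, |F|=0, |δ|=54 (43 ε).
min D↑ (1 st, q0=0, F={0}): 0:t→0,n→0 [Hopcroft].
ε ∈ L(D↑) — L = ∅.


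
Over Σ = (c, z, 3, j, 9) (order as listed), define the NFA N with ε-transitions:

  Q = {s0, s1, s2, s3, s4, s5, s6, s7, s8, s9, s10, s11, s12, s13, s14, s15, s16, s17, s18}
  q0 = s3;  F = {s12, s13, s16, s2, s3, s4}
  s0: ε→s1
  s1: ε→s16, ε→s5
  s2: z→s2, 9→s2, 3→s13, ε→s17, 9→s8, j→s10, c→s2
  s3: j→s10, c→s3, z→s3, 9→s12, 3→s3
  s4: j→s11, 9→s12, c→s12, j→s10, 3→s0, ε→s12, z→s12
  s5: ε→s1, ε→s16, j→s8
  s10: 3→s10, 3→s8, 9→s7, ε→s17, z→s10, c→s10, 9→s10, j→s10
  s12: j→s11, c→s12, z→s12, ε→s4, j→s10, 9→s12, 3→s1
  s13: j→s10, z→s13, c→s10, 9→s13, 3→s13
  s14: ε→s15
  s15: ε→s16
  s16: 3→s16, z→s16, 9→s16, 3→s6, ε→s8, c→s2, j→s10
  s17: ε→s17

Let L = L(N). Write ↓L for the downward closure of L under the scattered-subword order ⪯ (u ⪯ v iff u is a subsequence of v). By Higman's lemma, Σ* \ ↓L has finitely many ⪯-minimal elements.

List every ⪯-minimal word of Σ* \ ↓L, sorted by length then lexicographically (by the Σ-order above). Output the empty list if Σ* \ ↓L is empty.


min(Σ*\↓L) = [j, 93c3c].

|Q|=19, |F|=6, |δ|=55 (13 ε).
min D↑ (6 st, q0=0, F={1}): 0:c→0,z→0,3→0,j→1,9→2 1:c→1,z→1,3→1,j→1,9→1 2:c→2,z→2,3→3,j→1,9→2 3:c→4,z→3,3→3,j→1,9→3 4:c→4,z→4,3→5,j→1,9→4 5:c→1,z→5,3→5,j→1,9→5 (ε-aug+det+¬).
'j': N↓-sim [15, 5] end={s10,s11,s17,s7,s8} ∉↓L; 1/1 deletions ∈↓L.
'93c3c': N↓-sim [15, 14, 11, 6, 5, 4] end={s10,s17,s7,s8} — reject; 5/5 deletions ∈↓L.
2 obstructions.


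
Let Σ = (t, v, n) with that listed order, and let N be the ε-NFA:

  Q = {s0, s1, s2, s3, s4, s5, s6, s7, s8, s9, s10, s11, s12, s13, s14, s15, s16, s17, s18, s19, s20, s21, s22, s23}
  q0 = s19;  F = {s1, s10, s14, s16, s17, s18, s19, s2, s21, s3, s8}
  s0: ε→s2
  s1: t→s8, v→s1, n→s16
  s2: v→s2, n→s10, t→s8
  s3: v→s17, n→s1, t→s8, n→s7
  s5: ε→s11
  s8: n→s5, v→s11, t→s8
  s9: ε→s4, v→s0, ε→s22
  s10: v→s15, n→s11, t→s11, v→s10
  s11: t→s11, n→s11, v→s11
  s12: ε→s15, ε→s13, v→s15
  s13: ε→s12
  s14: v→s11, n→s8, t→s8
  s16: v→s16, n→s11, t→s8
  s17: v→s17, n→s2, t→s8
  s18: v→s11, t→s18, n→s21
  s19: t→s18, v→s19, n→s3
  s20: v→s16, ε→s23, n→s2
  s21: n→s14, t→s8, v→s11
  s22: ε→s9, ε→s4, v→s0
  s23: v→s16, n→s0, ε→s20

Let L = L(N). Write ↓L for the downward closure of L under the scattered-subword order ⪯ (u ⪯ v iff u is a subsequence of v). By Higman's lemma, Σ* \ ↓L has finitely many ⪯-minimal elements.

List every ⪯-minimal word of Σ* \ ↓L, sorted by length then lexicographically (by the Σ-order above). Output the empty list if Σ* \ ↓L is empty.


|Q|=24, |F|=11, |δ|=56 (11 ε).
min D↑ (12 st, q0=0, F={3}): 0:t→1,v→0,n→2 1:t→1,v→3,n→4 2:t→5,v→6,n→7 3:t→3,v→3,n→3 4:t→5,v→3,n→8 5:t→5,v→3,n→3 6:t→5,v→6,n→9 7:t→5,v→7,n→10 8:t→5,v→3,n→5 9:t→5,v→9,n→11 10:t→5,v→10,n→3 11:t→3,v→11,n→3 [Hopcroft].
'tv': run [15, 6, 1] end={s11} rej; 2/2 single-dels accept.
'ntn': N↓-sim [15, 13, 3, 2] end={s11,s5} — reject; 3/3 single-dels accept.
'nnnn': run [15, 13, 10, 6, 2] end={s11,s5} — reject; 4/4 single-dels accept.
'nvnnt': run [15, 13, 9, 7, 4, 1] end={s11} ∉↓L; 5/5 deletions ∈↓L.
4 obstructions.

Antichain: [tv, ntn, nnnn, nvnnt].


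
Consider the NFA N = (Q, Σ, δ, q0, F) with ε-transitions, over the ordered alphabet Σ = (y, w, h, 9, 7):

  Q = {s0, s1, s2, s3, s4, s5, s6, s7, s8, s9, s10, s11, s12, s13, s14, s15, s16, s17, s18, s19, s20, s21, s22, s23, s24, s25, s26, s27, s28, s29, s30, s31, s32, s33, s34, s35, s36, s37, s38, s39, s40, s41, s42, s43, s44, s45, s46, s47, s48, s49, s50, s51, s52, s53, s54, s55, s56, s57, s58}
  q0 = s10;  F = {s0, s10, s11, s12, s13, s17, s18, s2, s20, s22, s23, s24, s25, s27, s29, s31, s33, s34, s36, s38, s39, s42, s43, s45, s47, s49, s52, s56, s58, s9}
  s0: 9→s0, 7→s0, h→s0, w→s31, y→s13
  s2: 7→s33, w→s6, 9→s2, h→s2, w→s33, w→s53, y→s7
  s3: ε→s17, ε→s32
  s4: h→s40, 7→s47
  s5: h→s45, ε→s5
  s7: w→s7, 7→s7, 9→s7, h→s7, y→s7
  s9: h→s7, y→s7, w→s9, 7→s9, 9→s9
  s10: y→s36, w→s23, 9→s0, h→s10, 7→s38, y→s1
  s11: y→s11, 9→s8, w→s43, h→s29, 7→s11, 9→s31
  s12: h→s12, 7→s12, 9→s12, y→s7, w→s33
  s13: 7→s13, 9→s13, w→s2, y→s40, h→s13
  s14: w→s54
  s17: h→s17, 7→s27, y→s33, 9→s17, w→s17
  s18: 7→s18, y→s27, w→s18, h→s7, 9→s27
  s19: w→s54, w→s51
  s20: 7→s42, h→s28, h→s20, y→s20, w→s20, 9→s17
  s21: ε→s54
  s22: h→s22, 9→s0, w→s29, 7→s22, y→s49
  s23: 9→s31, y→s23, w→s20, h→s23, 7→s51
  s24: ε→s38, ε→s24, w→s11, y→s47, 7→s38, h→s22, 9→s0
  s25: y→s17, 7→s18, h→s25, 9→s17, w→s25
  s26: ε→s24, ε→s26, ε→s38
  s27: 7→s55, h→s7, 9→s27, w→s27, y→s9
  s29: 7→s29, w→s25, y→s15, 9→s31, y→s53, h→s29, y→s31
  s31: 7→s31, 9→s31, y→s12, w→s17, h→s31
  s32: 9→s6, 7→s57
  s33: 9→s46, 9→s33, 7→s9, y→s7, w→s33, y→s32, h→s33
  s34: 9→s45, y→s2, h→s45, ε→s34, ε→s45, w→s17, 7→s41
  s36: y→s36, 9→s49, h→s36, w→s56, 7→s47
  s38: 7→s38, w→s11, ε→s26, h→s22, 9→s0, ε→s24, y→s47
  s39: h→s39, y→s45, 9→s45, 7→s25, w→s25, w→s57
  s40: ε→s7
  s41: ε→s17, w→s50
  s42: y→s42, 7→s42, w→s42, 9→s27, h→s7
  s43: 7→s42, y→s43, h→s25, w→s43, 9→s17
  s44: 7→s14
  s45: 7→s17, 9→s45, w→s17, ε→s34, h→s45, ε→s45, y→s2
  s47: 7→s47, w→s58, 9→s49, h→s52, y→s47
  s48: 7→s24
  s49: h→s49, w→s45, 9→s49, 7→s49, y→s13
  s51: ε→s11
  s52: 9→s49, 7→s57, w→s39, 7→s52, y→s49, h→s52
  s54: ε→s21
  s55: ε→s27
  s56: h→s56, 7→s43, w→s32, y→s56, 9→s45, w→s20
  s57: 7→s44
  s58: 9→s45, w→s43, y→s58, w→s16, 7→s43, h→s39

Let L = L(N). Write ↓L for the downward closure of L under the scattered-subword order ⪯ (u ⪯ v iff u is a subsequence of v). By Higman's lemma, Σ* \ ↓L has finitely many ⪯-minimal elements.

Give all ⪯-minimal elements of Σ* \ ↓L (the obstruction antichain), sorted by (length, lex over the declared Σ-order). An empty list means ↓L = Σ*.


min(Σ*\↓L) = [9yy, ww7h, yw77h, 7hyyy].

|Q|=59, |F|=30, |δ|=200 (20 ε).
min D↑ (29 st, q0=0, F={21}): 0:y→1,w→2,h→0,9→3,7→4 1:y→1,w→5,h→1,9→6,7→7 2:y→2,w→8,h→2,9→9,7→10 3:y→11,w→9,h→3,9→3,7→3 4:y→7,w→10,h→12,9→3,7→4 5:y→5,w→8,h→5,9→13,7→14 6:y→11,w→13,h→6,9→6,7→6 7:y→7,w→15,h→16,9→6,7→7 8:y→8,w→8,h→8,9→17,7→18 9:y→19,w→17,h→9,9→9,7→9 10:y→10,w→14,h→20,9→9,7→10 11:y→21,w→22,h→11,9→11,7→11 12:y→6,w→20,h→12,9→3,7→12 13:y→22,w→17,h→13,9→13,7→17 14:y→14,w→14,h→23,9→17,7→18 15:y→15,w→14,h→24,9→13,7→14 16:y→6,w→24,h→16,9→6,7→16 17:y→25,w→17,h→17,9→17,7→26 18:y→18,w→18,h→21,9→26,7→18 19:y→21,w→25,h→19,9→19,7→19 20:y→9,w→23,h→20,9→9,7→20 21:y→21,w→21,h→21,9→21,7→21 22:y→21,w→25,h→22,9→22,7→25 23:y→17,w→23,h→23,9→17,7→27 24:y→13,w→23,h→24,9→13,7→23 25:y→21,w→25,h→25,9→25,7→28 26:y→28,w→26,h→21,9→26,7→26 27:y→26,w→27,h→21,9→26,7→27 28:y→21,w→28,h→21,9→28,7→28.
'9yy': run [51, 27, 16, 9] end={s14,s21,s32,s40,s44,s54,s57,s6,s7} rej; 3/3 del acc.
'ww7h': run [51, 38, 23, 11, 1] end={s7} ∉↓L; 4/4 deletions ∈↓L.
'yw77h': run [51, 45, 30, 20, 11, 1] end={s7} — reject; 5/5 deletions ∈↓L.
'7hyyy': run [51, 44, 33, 26, 16, 9] end={s14,s21,s32,s40,s44,s54,s57,s6,s7} rej; 5/5 deletions ∈↓L.
4 obstructions.


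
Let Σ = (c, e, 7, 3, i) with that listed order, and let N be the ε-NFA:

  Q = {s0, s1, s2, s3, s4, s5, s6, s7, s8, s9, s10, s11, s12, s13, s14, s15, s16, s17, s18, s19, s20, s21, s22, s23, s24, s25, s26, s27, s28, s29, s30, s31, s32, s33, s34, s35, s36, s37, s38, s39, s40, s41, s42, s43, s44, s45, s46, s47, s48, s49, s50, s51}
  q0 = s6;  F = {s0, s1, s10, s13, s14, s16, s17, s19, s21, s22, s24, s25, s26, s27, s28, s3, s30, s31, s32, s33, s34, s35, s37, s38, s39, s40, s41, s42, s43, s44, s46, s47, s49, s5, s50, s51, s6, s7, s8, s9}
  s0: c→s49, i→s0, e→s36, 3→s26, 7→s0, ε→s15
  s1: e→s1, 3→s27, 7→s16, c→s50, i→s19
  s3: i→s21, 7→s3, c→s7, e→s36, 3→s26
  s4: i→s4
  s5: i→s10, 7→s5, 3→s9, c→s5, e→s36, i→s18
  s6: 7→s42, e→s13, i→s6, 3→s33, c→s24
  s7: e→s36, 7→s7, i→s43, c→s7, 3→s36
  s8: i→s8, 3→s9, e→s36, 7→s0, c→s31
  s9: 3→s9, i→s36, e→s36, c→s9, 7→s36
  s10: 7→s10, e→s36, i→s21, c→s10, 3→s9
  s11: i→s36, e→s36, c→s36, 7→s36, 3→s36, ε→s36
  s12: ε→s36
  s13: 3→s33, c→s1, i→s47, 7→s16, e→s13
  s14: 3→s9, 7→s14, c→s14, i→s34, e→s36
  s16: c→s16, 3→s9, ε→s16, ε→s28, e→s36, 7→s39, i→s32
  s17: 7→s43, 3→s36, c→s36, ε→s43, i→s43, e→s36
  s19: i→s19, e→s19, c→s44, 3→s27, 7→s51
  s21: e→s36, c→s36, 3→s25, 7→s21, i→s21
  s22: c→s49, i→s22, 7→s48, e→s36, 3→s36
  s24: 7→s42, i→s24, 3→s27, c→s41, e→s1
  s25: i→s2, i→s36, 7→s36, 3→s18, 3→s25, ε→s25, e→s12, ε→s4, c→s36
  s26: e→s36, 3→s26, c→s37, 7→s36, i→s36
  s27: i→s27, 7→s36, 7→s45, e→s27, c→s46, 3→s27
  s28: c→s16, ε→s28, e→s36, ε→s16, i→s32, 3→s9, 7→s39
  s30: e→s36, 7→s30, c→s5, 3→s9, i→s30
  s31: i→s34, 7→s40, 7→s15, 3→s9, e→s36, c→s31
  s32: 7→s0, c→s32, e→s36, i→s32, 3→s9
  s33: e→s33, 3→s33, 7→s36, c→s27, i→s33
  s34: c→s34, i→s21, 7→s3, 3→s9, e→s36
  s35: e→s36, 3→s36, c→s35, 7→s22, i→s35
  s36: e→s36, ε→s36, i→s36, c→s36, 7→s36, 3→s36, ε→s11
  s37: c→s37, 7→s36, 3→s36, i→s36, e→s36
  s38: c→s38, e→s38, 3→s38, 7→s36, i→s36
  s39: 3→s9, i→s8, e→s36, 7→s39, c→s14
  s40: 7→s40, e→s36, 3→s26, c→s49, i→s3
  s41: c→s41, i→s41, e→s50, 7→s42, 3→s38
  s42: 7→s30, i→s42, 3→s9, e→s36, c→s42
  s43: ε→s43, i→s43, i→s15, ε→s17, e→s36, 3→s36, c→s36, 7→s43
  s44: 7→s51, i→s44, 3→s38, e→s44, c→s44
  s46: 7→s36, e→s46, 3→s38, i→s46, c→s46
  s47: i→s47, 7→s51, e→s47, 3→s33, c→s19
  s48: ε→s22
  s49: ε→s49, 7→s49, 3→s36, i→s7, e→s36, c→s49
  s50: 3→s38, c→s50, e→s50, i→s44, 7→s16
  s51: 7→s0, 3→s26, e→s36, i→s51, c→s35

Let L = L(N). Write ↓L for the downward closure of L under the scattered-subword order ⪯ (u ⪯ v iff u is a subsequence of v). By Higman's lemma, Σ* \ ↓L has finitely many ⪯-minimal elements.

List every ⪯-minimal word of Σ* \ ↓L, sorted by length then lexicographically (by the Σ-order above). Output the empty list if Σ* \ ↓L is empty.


A = [7e, 37, 73i, cc3i, ei7c3, 77ciic].

|Q|=52, |F|=40, |δ|=233 (16 ε).
min D↑ (39 st, q0=0, F={10}): 0:c→1,e→2,7→3,3→4,i→0 1:c→5,e→6,7→3,3→7,i→1 2:c→6,e→2,7→8,3→4,i→9 3:c→3,e→10,7→11,3→12,i→3 4:c→7,e→4,7→10,3→4,i→4 5:c→5,e→13,7→3,3→14,i→5 6:c→13,e→6,7→8,3→7,i→15 7:c→16,e→7,7→10,3→7,i→7 8:c→8,e→10,7→17,3→12,i→18 9:c→15,e→9,7→19,3→4,i→9 10:c→10,e→10,7→10,3→10,i→10 11:c→20,e→10,7→11,3→12,i→11 12:c→12,e→10,7→10,3→12,i→10 13:c→13,e→13,7→8,3→14,i→21 14:c→14,e→14,7→10,3→14,i→10 15:c→21,e→15,7→19,3→7,i→15 16:c→16,e→16,7→10,3→14,i→16 17:c→22,e→10,7→17,3→12,i→23 18:c→18,e→10,7→24,3→12,i→18 19:c→25,e→10,7→24,3→26,i→19 20:c→20,e→10,7→20,3→12,i→27 21:c→21,e→21,7→19,3→14,i→21 22:c→22,e→10,7→22,3→12,i→28 23:c→29,e→10,7→24,3→12,i→23 24:c→30,e→10,7→24,3→26,i→24 25:c→25,e→10,7→31,3→10,i→25 26:c→32,e→10,7→10,3→26,i→10 27:c→27,e→10,7→27,3→12,i→33 28:c→28,e→10,7→34,3→12,i→33 29:c→29,e→10,7→35,3→12,i→28 30:c→30,e→10,7→30,3→10,i→36 31:c→30,e→10,7→31,3→10,i→31 32:c→32,e→10,7→10,3→10,i→10 33:c→10,e→10,7→33,3→37,i→33 34:c→36,e→10,7→34,3→26,i→33 35:c→30,e→10,7→35,3→26,i→34 36:c→36,e→10,7→36,3→10,i→38 37:c→10,e→10,7→10,3→37,i→10 38:c→10,e→10,7→38,3→10,i→38 (ε-aug+det+¬).
'7e': |S_i|=[49, 36, 3] end={s11,s12,s36} ∉↓L; 2/2 deletions ∈↓L.
'37': |S_i|=[49, 15, 3] end={s11,s36,s45} rej; 2/2 deletions ∈↓L.
'73i': |S_i|=[49, 36, 10, 4] end={s11,s2,s36,s4} — reject; 3/3 del acc.
'cc3i': |S_i|=[49, 45, 40, 11, 4] end={s11,s2,s36,s4} rej; 4/4 del acc.
'ei7c3': N↓-sim [49, 42, 35, 23, 11, 2] end={s11,s36} — reject; 5/5 deletions ∈↓L.
'77ciic': N↓-sim [49, 36, 29, 23, 18, 11, 2] end={s11,s36} ∉↓L; 6/6 single-dels accept.
6 words, ⪯-incomp.


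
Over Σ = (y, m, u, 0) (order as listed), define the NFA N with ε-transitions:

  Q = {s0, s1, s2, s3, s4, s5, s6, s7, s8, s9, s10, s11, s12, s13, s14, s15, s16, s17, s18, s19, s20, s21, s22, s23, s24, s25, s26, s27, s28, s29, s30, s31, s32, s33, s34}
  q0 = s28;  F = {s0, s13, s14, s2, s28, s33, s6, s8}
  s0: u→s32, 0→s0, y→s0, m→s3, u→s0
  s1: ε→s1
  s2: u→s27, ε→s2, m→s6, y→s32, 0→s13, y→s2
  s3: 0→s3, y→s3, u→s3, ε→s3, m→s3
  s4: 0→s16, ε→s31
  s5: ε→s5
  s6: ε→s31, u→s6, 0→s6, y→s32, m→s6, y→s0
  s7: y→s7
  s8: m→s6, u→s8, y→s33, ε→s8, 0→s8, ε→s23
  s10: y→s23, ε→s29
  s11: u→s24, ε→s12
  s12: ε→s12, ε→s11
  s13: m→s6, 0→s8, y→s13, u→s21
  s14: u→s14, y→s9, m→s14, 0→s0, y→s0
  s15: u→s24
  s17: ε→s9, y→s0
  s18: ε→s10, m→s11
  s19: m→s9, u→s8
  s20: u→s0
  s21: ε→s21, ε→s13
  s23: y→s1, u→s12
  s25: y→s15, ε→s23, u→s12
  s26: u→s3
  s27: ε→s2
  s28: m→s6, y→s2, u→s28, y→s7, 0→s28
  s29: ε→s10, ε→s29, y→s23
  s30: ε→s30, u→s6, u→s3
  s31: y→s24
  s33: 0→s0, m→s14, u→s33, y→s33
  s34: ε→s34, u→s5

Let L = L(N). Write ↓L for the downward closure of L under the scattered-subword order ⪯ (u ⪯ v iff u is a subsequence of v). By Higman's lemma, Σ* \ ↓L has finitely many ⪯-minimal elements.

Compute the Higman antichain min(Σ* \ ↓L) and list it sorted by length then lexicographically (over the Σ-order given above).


A = [mym, y00y0m].

|Q|=35, |F|=8, |δ|=83 (22 ε).
min D↑ (9 st, q0=0, F={6}): 0:y→1,m→2,u→0,0→0 1:y→1,m→2,u→1,0→3 2:y→4,m→2,u→2,0→2 3:y→3,m→2,u→3,0→5 4:y→4,m→6,u→4,0→4 5:y→7,m→2,u→5,0→5 6:y→6,m→6,u→6,0→6 7:y→7,m→8,u→7,0→4 8:y→4,m→8,u→8,0→4 (ε-aug+det+¬).
'mym': N↓-sim [20, 8, 5, 1] end={s3} rej; 3/3 del acc.
'y00y0m': run [20, 19, 16, 14, 8, 3, 1] end={s3} — reject; 6/6 del acc.
2 minimals (antichain).


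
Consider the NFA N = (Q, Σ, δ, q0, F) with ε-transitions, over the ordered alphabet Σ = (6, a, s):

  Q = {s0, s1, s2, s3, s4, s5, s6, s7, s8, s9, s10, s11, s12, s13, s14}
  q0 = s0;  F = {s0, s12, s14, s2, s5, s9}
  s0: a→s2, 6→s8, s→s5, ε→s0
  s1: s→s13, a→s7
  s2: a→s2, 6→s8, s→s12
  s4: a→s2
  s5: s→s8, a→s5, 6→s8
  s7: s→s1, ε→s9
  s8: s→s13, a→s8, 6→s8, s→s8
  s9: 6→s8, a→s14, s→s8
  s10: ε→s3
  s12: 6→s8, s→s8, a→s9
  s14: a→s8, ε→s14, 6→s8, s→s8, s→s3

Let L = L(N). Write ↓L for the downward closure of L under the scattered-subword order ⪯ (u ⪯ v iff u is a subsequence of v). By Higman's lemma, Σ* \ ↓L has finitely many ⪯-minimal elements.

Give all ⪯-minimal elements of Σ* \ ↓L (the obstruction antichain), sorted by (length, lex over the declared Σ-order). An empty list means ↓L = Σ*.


|Q|=15, |F|=6, |δ|=31 (4 ε).
min D↑ (7 st, q0=0, F={1}): 0:6→1,a→2,s→3 1:6→1,a→1,s→1 2:6→1,a→2,s→4 3:6→1,a→3,s→1 4:6→1,a→5,s→1 5:6→1,a→6,s→1 6:6→1,a→1,s→1 [Hopcroft].
'6': N↓-sim [9, 2] end={s13,s8} — reject; 1/1 deletions ∈↓L.
'ss': N↓-sim [9, 7, 3] end={s13,s3,s8} rej; 2/2 deletions ∈↓L.
'asaaa': run [9, 8, 6, 5, 4, 2] end={s13,s8} — reject; 5/5 deletions ∈↓L.
3 words, ⪯-incomp.

A = [6, ss, asaaa].


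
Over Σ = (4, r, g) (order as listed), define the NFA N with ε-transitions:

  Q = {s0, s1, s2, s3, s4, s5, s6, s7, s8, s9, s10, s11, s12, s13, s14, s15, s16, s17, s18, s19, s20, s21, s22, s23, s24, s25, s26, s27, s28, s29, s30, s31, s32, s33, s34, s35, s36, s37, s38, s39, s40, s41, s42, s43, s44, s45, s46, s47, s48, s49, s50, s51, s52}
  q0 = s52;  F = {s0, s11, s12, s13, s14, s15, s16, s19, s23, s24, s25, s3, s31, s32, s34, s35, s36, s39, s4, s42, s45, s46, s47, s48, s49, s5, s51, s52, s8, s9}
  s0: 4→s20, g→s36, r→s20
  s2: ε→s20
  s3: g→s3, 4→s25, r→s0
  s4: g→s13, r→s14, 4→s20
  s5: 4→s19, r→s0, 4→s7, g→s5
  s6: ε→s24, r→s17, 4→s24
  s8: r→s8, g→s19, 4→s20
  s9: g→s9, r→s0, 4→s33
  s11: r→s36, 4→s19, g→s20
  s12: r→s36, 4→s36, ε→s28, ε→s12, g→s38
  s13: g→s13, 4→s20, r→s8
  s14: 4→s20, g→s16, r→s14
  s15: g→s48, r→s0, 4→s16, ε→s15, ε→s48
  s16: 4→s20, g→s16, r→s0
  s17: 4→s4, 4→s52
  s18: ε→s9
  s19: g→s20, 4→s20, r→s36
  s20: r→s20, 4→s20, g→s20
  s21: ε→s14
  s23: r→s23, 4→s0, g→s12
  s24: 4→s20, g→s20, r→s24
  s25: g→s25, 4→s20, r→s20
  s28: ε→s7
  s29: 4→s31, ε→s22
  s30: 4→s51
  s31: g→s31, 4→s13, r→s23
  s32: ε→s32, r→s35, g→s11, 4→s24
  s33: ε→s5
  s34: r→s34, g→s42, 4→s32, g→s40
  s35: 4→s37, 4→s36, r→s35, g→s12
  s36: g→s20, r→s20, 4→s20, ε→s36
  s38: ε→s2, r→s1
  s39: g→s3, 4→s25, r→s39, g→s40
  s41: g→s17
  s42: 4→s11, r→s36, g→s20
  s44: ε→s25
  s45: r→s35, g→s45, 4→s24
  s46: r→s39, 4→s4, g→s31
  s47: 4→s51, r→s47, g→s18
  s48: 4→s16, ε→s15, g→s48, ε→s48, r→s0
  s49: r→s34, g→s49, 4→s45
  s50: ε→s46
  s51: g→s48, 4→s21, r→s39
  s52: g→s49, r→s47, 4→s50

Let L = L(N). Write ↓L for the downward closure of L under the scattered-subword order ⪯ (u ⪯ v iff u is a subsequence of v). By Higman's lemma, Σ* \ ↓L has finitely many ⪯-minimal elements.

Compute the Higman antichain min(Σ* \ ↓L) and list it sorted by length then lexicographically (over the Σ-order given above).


Antichain: [444, 4r4r, rgr4, rgrr, g44g, grgg].

|Q|=53, |F|=30, |δ|=123 (18 ε).
min D↑ (30 st, q0=0, F={11}): 0:4→1,r→2,g→3 1:4→4,r→5,g→6 2:4→7,r→2,g→8 3:4→9,r→10,g→3 4:4→11,r→12,g→13 5:4→14,r→5,g→15 6:4→13,r→16,g→6 7:4→12,r→5,g→17 8:4→18,r→19,g→8 9:4→20,r→21,g→9 10:4→22,r→10,g→23 11:4→11,r→11,g→11 12:4→11,r→12,g→24 13:4→11,r→25,g→13 14:4→11,r→11,g→14 15:4→14,r→19,g→15 16:4→19,r→16,g→26 17:4→24,r→19,g→17 18:4→27,r→19,g→18 19:4→11,r→11,g→28 20:4→11,r→20,g→11 21:4→28,r→21,g→26 22:4→20,r→21,g→29 23:4→29,r→28,g→11 24:4→11,r→19,g→24 25:4→11,r→25,g→27 26:4→28,r→28,g→11 27:4→11,r→28,g→11 28:4→11,r→11,g→11 29:4→27,r→28,g→11.
'444': run [42, 35, 14, 1] end={s20} rej; 3/3 deletions ∈↓L.
'4r4r': N↓-sim [42, 35, 21, 5, 1] end={s20} — reject; 4/4 single-dels accept.
'rgr4': N↓-sim [42, 34, 22, 4, 1] end={s20} ∉↓L; 4/4 del acc.
'rgrr': |S_i|=[42, 34, 22, 4, 1] end={s20} rej; 4/4 deletions ∈↓L.
'g44g': N↓-sim [42, 33, 22, 6, 1] end={s20} ∉↓L; 4/4 del acc.
'grgg': N↓-sim [42, 33, 20, 12, 4] end={s1,s2,s20,s38} rej; 4/4 deletions ∈↓L.
6 obstructions.


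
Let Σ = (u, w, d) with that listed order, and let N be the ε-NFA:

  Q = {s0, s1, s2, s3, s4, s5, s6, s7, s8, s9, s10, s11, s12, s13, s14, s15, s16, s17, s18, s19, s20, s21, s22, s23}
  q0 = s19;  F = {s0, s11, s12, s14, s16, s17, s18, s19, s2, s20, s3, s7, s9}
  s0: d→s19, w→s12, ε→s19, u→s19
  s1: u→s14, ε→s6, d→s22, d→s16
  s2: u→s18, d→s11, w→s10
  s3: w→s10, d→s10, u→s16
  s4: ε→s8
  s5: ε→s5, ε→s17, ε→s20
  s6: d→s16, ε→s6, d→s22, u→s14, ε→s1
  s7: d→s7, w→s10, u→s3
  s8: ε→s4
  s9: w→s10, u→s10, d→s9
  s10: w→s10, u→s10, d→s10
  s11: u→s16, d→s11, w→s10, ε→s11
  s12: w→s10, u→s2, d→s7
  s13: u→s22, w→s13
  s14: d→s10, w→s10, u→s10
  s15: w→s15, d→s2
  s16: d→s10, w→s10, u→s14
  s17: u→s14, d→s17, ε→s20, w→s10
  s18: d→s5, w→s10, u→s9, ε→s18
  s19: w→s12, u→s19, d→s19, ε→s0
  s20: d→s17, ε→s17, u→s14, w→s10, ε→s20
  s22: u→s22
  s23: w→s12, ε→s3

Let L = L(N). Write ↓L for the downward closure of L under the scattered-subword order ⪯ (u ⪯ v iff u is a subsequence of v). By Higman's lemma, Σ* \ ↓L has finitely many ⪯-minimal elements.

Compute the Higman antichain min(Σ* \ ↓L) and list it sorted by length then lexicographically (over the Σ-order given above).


|Q|=24, |F|=13, |δ|=70 (16 ε).
min D↑ (12 st, q0=0, F={3}): 0:u→0,w→1,d→0 1:u→2,w→3,d→4 2:u→5,w→3,d→6 3:u→3,w→3,d→3 4:u→7,w→3,d→4 5:u→8,w→3,d→9 6:u→10,w→3,d→6 7:u→10,w→3,d→3 8:u→3,w→3,d→8 9:u→11,w→3,d→9 10:u→11,w→3,d→3 11:u→3,w→3,d→3 (ε-aug+det+¬).
'ww': run [15, 13, 1] end={s10} ∉↓L; 2/2 deletions ∈↓L.
'wdud': |S_i|=[15, 13, 10, 4, 1] end={s10} rej; 4/4 del acc.
'wuuuu': N↓-sim [15, 13, 11, 8, 3, 1] end={s10} — reject; 5/5 del acc.
3 minimals (antichain).

Antichain: [ww, wdud, wuuuu].


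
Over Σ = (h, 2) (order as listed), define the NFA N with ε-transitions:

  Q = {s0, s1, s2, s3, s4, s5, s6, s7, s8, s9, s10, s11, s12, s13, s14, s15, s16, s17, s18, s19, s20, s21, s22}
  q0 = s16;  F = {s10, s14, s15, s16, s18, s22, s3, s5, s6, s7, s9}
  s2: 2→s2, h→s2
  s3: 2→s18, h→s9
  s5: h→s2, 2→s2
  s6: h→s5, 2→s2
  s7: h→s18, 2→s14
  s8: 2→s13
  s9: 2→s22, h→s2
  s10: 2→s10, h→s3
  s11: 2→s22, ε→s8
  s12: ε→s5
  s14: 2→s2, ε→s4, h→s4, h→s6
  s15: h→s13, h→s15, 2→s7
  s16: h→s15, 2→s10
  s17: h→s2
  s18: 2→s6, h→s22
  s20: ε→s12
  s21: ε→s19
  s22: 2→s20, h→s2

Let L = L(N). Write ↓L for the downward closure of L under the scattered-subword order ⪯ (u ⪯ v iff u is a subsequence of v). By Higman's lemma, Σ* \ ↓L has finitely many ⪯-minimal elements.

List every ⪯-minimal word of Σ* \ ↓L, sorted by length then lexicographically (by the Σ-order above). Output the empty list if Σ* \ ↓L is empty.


Antichain: [h222, 2hhh].

|Q|=23, |F|=11, |δ|=34 (5 ε).
min D↑ (12 st, q0=0, F={10}): 0:h→1,2→2 1:h→1,2→3 2:h→4,2→2 3:h→5,2→6 4:h→7,2→5 5:h→8,2→9 6:h→9,2→10 7:h→10,2→8 8:h→10,2→11 9:h→11,2→10 10:h→10,2→10 11:h→10,2→10 [Hopcroft].
'h222': run [16, 14, 10, 7, 1] end={s2} ∉↓L; 4/4 single-dels accept.
'2hhh': N↓-sim [16, 13, 10, 6, 1] end={s2} ∉↓L; 4/4 del acc.
2 obstructions.


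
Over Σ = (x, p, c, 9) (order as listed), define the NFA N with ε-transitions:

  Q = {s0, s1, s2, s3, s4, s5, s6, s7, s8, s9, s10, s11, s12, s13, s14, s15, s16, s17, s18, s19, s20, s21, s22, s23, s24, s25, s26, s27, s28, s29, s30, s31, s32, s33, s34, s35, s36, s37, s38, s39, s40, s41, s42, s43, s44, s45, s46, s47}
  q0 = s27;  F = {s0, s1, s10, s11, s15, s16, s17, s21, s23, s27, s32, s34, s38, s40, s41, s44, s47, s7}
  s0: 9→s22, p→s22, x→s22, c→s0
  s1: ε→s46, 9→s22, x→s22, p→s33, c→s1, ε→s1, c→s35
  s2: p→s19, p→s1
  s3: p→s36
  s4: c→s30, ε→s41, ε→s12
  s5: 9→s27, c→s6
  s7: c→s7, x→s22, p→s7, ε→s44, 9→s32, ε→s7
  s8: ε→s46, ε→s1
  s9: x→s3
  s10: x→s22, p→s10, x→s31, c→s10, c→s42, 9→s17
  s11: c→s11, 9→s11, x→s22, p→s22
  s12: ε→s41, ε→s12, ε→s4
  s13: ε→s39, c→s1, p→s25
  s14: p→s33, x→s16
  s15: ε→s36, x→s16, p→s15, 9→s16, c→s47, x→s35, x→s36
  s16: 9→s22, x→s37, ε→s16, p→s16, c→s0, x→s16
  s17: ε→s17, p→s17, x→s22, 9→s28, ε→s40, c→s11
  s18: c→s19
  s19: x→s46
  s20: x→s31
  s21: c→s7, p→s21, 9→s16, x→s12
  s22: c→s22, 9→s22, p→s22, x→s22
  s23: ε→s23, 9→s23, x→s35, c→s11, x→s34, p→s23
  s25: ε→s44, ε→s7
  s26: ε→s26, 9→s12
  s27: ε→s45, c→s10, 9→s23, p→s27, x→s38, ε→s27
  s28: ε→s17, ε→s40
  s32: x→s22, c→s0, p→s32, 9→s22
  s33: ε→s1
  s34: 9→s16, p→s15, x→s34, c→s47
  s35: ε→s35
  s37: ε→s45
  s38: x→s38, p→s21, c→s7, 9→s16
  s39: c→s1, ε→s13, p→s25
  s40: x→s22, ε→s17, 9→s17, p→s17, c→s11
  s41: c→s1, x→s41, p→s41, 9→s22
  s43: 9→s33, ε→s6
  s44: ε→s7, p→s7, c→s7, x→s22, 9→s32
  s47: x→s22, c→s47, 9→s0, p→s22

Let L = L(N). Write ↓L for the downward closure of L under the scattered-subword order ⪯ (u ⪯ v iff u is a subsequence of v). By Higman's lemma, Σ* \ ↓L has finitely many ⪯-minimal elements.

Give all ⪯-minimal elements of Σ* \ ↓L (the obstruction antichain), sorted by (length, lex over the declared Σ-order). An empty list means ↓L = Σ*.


Antichain: [cx, x99, 9cp, xpx9].

|Q|=48, |F|=18, |δ|=132 (31 ε).
min D↑ (17 st, q0=0, F={7}): 0:x→1,p→0,c→2,9→3 1:x→1,p→4,c→5,9→6 2:x→7,p→2,c→2,9→8 3:x→9,p→3,c→10,9→3 4:x→11,p→4,c→5,9→6 5:x→7,p→5,c→5,9→12 6:x→6,p→6,c→13,9→7 7:x→7,p→7,c→7,9→7 8:x→7,p→8,c→10,9→8 9:x→9,p→14,c→15,9→6 10:x→7,p→7,c→10,9→10 11:x→11,p→11,c→16,9→7 12:x→7,p→12,c→13,9→7 13:x→7,p→7,c→13,9→7 14:x→6,p→14,c→15,9→6 15:x→7,p→7,c→15,9→13 16:x→7,p→16,c→16,9→7 (ε-aug+det+¬).
'cx': run [31, 18, 2] end={s22,s31} ∉↓L; 2/2 del acc.
'x99': |S_i|=[31, 23, 6, 1] end={s22} rej; 3/3 deletions ∈↓L.
'9cp': N↓-sim [31, 16, 4, 1] end={s22} rej; 3/3 del acc.
'xpx9': N↓-sim [31, 23, 20, 14, 1] end={s22} — reject; 4/4 del acc.
4 obstructions.


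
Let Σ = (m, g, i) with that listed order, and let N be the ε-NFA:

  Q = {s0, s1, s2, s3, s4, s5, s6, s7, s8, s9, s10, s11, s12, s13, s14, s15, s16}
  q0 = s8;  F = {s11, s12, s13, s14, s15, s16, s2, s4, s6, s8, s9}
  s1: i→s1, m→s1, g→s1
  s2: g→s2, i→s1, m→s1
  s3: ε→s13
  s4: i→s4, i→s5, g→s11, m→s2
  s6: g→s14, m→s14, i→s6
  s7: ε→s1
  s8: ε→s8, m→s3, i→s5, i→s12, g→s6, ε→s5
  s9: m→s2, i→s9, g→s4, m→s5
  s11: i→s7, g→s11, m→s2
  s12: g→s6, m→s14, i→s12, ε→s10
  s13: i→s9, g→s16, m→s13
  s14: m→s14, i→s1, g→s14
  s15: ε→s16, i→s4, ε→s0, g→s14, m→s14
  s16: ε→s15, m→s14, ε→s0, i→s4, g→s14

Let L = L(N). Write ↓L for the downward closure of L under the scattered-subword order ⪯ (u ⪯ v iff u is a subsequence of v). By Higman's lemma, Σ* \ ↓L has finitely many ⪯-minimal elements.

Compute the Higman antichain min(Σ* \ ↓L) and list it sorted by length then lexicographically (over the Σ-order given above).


Antichain: [gmi, ggi, imi, mimm].

|Q|=17, |F|=11, |δ|=48 (9 ε).
min D↑ (11 st, q0=0, F={9}): 0:m→1,g→2,i→3 1:m→1,g→4,i→5 2:m→6,g→6,i→2 3:m→6,g→2,i→3 4:m→6,g→6,i→7 5:m→8,g→7,i→5 6:m→6,g→6,i→9 7:m→8,g→10,i→7 8:m→9,g→8,i→9 9:m→9,g→9,i→9 10:m→8,g→10,i→9 [Hopcroft].
'gmi': run [17, 11, 3, 1] end={s1} rej; 3/3 single-dels accept.
'ggi': run [17, 11, 5, 2] end={s1,s7} rej; 3/3 del acc.
'imi': N↓-sim [17, 11, 4, 1] end={s1} rej; 3/3 deletions ∈↓L.
'mimm': N↓-sim [17, 13, 7, 3, 1] end={s1} rej; 4/4 single-dels accept.
4 obstructions.


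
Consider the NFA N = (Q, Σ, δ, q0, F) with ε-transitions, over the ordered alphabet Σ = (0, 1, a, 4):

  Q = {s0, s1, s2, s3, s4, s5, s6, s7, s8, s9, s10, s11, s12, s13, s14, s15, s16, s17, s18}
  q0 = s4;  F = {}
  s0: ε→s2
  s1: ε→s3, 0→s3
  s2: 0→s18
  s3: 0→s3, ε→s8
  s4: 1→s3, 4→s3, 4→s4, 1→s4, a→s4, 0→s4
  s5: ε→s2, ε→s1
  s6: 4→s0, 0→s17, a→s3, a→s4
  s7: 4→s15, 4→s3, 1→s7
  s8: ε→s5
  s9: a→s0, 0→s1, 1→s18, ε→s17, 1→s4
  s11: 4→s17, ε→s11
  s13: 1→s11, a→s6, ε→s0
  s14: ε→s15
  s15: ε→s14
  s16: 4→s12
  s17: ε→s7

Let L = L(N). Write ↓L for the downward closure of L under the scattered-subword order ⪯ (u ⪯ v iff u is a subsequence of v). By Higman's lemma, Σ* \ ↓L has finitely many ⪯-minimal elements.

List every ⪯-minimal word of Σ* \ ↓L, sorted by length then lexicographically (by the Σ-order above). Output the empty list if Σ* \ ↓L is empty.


|Q|=19, |F|=0, |δ|=36 (12 ε).
min D↑ (1 st, q0=0, F={0}): 0:0→0,1→0,a→0,4→0 [Hopcroft].
ε ∈ L(D↑) — L = ∅.

A = [ε].


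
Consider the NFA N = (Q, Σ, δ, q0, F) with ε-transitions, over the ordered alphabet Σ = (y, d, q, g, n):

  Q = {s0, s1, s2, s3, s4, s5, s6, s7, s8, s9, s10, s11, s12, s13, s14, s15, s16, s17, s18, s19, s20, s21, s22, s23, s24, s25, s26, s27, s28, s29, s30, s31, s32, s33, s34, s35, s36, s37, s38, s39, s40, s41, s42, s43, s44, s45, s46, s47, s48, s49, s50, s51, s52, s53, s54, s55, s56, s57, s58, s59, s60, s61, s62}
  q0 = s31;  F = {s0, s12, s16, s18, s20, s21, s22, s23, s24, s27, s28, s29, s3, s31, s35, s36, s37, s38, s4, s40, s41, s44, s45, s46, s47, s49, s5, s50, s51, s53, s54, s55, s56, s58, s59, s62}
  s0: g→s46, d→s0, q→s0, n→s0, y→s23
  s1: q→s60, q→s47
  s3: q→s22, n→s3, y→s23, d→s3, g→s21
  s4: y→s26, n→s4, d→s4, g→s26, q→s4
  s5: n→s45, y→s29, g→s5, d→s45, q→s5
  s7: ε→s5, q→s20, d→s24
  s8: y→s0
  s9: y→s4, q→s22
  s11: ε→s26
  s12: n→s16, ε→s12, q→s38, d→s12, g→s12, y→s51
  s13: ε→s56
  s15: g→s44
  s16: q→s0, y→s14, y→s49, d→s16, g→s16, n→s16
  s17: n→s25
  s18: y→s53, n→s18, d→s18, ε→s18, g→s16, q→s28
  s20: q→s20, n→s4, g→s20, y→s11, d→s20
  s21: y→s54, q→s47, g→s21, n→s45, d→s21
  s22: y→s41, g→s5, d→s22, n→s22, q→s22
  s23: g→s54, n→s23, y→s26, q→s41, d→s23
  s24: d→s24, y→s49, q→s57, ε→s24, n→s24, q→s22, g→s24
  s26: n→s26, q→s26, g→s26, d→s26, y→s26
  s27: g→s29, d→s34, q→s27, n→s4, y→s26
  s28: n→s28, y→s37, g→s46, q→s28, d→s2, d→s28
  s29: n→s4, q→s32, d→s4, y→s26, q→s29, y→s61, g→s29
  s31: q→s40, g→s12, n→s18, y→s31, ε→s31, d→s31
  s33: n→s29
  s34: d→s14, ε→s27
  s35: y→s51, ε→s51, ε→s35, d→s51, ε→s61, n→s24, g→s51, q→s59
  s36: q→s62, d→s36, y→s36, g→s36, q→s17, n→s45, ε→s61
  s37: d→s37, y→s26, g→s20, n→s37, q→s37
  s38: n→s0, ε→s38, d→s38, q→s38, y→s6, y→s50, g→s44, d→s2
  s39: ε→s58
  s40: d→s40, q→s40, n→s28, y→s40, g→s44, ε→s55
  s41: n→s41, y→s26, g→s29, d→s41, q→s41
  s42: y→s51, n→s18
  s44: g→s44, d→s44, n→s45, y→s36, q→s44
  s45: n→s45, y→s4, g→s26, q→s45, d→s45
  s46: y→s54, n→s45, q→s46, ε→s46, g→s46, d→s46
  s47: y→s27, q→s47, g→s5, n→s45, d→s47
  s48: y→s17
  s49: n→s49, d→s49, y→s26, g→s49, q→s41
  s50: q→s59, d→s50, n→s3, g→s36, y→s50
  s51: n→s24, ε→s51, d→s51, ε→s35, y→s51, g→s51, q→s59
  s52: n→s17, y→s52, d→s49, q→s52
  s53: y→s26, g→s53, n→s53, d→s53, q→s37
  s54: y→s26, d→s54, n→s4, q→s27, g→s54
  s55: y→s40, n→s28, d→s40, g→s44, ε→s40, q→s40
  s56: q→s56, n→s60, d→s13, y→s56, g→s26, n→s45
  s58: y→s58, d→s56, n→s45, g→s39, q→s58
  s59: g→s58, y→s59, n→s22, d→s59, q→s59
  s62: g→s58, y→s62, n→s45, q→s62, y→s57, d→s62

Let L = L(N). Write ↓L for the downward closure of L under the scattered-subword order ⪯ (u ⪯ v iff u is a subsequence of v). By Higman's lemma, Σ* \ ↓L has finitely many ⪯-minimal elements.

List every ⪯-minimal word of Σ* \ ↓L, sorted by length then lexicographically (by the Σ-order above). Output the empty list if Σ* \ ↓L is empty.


|Q|=63, |F|=36, |δ|=232 (19 ε).
min D↑ (35 st, q0=0, F={19}): 0:y→0,d→0,q→1,g→2,n→3 1:y→1,d→1,q→1,g→4,n→5 2:y→6,d→2,q→7,g→2,n→8 3:y→9,d→3,q→5,g→8,n→3 4:y→10,d→4,q→4,g→4,n→11 5:y→12,d→5,q→5,g→13,n→5 6:y→6,d→6,q→14,g→6,n→15 7:y→16,d→7,q→7,g→4,n→17 8:y→18,d→8,q→17,g→8,n→8 9:y→19,d→9,q→12,g→9,n→9 10:y→10,d→10,q→20,g→10,n→11 11:y→21,d→11,q→11,g→19,n→11 12:y→19,d→12,q→12,g→22,n→12 13:y→23,d→13,q→13,g→13,n→11 14:y→14,d→14,q→14,g→24,n→25 15:y→18,d→15,q→25,g→15,n→15 16:y→16,d→16,q→14,g→10,n→26 17:y→27,d→17,q→17,g→13,n→17 18:y→19,d→18,q→28,g→18,n→18 19:y→19,d→19,q→19,g→19,n→19 20:y→20,d→20,q→20,g→24,n→11 21:y→19,d→21,q→21,g→19,n→21 22:y→19,d→22,q→22,g→22,n→21 23:y→19,d→23,q→29,g→23,n→21 24:y→24,d→30,q→24,g→24,n→11 25:y→28,d→25,q→25,g→31,n→25 26:y→27,d→26,q→25,g→32,n→26 27:y→19,d→27,q→28,g→23,n→27 28:y→19,d→28,q→28,g→33,n→28 29:y→19,d→29,q→29,g→33,n→21 30:y→30,d→30,q→30,g→19,n→11 31:y→33,d→11,q→31,g→31,n→11 32:y→23,d→32,q→34,g→32,n→11 33:y→19,d→21,q→33,g→33,n→21 34:y→29,d→34,q→34,g→31,n→11.
'nyy': |S_i|=[50, 32, 16, 3] end={s11,s26,s61} — reject; 3/3 del acc.
'qgng': run [50, 41, 27, 5, 1] end={s26} — reject; 4/4 single-dels accept.
'gyqgdg': |S_i|=[50, 45, 35, 23, 12, 6, 1] end={s26} ∉↓L; 6/6 del acc.
3 obstructions.

A = [nyy, qgng, gyqgdg].
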